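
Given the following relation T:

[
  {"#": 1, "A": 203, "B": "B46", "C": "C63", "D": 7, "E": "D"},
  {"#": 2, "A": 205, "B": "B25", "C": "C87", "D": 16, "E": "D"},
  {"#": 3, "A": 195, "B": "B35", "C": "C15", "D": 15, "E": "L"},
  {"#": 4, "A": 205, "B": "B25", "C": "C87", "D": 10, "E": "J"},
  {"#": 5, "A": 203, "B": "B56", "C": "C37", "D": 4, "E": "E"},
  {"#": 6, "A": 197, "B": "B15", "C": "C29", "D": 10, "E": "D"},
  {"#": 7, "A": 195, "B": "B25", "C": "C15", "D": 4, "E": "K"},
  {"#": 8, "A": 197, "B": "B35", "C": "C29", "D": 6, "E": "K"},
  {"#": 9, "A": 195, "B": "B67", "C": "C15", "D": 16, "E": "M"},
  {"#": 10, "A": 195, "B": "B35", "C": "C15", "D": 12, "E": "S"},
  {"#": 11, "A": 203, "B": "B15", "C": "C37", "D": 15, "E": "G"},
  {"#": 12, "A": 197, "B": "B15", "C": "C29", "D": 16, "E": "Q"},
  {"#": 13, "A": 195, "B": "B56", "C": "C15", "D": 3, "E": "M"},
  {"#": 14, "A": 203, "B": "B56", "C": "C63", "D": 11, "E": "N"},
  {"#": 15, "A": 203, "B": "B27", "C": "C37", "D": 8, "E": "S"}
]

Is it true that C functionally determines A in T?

Yes

C=C63: rows 1, 14 → A = 203, 203 ✓
C=C87: rows 2, 4 → A = 205, 205 ✓
C=C15: rows 3, 7, 9, 10, 13 → A = 195, 195, 195, 195, 195 ✓
C=C37: rows 5, 11, 15 → A = 203, 203, 203 ✓
C=C29: rows 6, 8, 12 → A = 197, 197, 197 ✓
Every C value is associated with a single A value, so C -> A holds.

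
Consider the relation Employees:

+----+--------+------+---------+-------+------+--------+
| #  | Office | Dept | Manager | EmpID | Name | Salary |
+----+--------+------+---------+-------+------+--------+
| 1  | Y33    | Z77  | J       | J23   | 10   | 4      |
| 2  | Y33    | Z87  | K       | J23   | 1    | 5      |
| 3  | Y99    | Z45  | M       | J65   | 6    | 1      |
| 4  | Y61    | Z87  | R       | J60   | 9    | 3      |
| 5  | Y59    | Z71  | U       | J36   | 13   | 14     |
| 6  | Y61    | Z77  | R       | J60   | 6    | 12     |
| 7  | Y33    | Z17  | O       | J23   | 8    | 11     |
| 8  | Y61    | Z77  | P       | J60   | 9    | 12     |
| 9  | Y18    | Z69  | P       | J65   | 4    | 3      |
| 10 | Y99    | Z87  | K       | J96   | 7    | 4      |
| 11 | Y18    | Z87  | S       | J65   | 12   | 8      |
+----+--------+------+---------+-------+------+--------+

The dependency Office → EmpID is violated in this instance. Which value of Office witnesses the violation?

Y99

Office=Y33: rows 1, 2, 7 → EmpID = J23, J23, J23 ✓
Office=Y99: rows 3, 10 → EmpID takes values {J65, J96} — violation
Office=Y61: rows 4, 6, 8 → EmpID = J60, J60, J60 ✓
Office=Y59: row 5 → EmpID = J36 ✓
Office=Y18: rows 9, 11 → EmpID = J65, J65 ✓
The only Office value with inconsistent EmpID is Office=Y99.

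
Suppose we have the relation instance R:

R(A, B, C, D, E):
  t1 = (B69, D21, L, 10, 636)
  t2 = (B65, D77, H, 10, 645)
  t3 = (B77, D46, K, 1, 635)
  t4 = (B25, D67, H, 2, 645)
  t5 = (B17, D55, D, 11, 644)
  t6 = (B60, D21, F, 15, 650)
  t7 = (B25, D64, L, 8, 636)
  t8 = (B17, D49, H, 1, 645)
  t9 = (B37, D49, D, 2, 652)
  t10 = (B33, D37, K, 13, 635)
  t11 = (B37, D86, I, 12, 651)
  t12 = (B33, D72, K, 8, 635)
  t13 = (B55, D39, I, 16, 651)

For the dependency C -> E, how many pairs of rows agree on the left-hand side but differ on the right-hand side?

C=L: all 2 rows agree on E — 0 pairs.
C=H: all 3 rows agree on E — 0 pairs.
C=K: all 3 rows agree on E — 0 pairs.
C=D: violating pairs (5,9) — 1 pair.
C=I: all 2 rows agree on E — 0 pairs.

1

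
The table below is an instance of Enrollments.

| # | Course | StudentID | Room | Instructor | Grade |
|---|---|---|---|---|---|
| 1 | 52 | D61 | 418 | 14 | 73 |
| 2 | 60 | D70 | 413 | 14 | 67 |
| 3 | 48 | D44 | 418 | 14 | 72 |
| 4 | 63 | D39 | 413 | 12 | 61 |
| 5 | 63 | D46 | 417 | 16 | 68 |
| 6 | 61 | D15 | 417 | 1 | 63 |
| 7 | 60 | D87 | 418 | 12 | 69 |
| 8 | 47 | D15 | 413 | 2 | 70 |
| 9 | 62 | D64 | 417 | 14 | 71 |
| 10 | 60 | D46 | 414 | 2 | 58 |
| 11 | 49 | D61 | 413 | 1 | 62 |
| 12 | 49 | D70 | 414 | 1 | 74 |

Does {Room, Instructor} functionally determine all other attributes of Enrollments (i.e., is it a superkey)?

No

Rows 1 and 3 have the same {Room, Instructor} value (Room=418, Instructor=14) but are distinct tuples, so {Room, Instructor} does not determine every attribute — not a superkey.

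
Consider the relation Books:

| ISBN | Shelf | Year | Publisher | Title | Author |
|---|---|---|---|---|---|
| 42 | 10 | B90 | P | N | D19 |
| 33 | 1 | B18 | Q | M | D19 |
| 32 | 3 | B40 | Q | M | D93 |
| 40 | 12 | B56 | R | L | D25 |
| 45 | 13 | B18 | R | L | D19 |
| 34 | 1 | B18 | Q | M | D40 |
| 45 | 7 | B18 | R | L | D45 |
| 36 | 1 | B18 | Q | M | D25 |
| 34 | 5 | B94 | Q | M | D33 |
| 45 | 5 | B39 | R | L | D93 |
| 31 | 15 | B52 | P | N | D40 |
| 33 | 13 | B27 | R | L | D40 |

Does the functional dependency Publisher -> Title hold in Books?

Yes

Publisher=P: 2 rows → Title = N, N ✓
Publisher=Q: 5 rows → Title = M, M, M, M, M ✓
Publisher=R: 5 rows → Title = L, L, L, L, L ✓
Every Publisher value is associated with a single Title value, so Publisher -> Title holds.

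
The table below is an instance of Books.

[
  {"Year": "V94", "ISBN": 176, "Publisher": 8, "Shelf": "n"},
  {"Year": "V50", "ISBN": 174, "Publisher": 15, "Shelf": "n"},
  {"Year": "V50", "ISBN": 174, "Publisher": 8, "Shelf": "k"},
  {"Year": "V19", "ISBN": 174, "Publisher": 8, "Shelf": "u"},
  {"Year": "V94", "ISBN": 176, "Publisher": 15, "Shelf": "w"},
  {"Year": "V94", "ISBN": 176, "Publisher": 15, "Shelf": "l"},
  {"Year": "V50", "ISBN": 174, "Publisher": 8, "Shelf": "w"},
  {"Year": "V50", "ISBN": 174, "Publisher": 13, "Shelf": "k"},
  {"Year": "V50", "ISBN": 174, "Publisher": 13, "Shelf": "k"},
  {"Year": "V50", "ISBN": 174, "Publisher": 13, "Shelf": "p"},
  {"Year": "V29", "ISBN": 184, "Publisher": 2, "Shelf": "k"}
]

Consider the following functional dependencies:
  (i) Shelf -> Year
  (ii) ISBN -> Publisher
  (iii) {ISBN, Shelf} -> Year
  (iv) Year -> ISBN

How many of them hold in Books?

(i) Shelf -> Year: Shelf=n: 2 rows → Year takes values {V94, V50} — violation; Shelf=k: 4 rows → Year takes values {V50, V29} — violation; Shelf=w: 2 rows → Year takes values {V94, V50} — violation — fails.
(ii) ISBN -> Publisher: ISBN=176: 3 rows → Publisher takes values {8, 15} — violation; ISBN=174: 7 rows → Publisher takes values {15, 8, 13} — violation — fails.
(iii) {ISBN, Shelf} -> Year: every LHS value maps to a single RHS value — holds.
(iv) Year -> ISBN: every LHS value maps to a single RHS value — holds.
2 of the 4 dependencies hold.

2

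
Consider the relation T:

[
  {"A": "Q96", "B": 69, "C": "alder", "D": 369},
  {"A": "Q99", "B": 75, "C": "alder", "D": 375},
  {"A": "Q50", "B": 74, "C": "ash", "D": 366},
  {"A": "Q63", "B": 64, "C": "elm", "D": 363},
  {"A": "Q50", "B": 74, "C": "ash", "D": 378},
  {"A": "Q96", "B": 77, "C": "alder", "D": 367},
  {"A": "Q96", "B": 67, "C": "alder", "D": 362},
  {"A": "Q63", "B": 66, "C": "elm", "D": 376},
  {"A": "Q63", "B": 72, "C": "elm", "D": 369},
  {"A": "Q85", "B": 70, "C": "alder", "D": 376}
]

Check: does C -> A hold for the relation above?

No

C=alder: 5 rows → A takes values {Q96, Q99, Q85} — violation
C=ash: 2 rows → A = Q50, Q50 ✓
C=elm: 3 rows → A = Q63, Q63, Q63 ✓
Two rows agree on C but differ on A, so C -> A does not hold.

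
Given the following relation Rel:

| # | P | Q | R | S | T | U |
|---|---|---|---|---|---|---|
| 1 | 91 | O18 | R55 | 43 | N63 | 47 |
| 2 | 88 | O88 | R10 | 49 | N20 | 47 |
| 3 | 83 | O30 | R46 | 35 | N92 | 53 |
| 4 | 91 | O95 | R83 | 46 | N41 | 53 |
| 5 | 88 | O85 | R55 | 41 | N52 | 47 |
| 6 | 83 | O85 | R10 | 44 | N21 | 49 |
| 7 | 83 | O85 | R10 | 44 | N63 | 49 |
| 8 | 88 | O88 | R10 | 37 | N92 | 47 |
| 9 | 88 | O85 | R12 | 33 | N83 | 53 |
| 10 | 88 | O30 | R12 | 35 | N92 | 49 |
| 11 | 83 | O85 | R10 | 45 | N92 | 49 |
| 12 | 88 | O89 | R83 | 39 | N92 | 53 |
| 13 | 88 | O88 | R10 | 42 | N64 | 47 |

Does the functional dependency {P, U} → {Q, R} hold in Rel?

(P=91, U=47): row 1 → {Q,R} = (O18, R55) ✓
(P=88, U=47): rows 2, 5, 8, 13 → {Q,R} takes values {(O88, R10), (O85, R55)} — violation
(P=83, U=53): row 3 → {Q,R} = (O30, R46) ✓
(P=91, U=53): row 4 → {Q,R} = (O95, R83) ✓
(P=83, U=49): rows 6, 7, 11 → {Q,R} = (O85, R10), (O85, R10), (O85, R10) ✓
(P=88, U=53): rows 9, 12 → {Q,R} takes values {(O85, R12), (O89, R83)} — violation
(P=88, U=49): row 10 → {Q,R} = (O30, R12) ✓
Two rows agree on {P, U} but differ on {Q, R}, so {P, U} → {Q, R} does not hold.

No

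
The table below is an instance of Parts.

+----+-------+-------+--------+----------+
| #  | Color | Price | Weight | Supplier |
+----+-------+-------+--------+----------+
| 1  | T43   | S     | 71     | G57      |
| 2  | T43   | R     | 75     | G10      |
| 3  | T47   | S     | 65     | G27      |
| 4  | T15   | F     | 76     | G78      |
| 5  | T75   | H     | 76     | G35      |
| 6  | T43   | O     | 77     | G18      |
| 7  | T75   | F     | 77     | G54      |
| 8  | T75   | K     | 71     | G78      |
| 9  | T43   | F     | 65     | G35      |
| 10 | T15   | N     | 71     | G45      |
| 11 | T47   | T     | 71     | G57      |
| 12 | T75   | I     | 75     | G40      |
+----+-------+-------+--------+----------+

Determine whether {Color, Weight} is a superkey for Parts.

Yes

All 12 rows have distinct {Color, Weight} values, so {Color, Weight} → (all attributes) holds and {Color, Weight} is a superkey.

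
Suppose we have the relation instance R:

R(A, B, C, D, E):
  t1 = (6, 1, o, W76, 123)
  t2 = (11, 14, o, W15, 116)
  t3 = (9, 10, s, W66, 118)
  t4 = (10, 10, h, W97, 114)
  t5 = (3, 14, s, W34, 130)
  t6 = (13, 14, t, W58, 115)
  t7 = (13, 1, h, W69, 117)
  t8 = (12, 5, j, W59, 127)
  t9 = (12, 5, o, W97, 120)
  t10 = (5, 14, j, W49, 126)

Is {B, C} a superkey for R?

Yes

All 10 rows have distinct {B, C} values, so {B, C} → (all attributes) holds and {B, C} is a superkey.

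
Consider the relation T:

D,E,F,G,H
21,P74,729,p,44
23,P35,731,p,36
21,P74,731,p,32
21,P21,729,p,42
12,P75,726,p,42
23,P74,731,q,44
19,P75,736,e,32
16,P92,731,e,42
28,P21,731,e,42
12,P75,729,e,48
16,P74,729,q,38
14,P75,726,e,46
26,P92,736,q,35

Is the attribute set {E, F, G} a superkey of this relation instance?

Yes

All 13 rows have distinct {E, F, G} values, so {E, F, G} → (all attributes) holds and {E, F, G} is a superkey.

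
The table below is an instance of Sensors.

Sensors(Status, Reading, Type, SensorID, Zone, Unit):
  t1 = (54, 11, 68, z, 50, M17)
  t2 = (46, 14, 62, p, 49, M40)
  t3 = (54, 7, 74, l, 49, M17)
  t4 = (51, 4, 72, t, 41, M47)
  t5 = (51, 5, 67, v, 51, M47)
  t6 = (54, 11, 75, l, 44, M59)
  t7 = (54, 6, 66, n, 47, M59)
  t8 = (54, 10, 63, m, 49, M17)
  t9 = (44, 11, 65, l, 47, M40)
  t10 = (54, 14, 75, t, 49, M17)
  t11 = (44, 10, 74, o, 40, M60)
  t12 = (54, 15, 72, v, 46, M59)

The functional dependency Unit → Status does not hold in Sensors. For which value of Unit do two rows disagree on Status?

M40

Unit=M17: rows 1, 3, 8, 10 → Status = 54, 54, 54, 54 ✓
Unit=M40: rows 2, 9 → Status takes values {46, 44} — violation
Unit=M47: rows 4, 5 → Status = 51, 51 ✓
Unit=M59: rows 6, 7, 12 → Status = 54, 54, 54 ✓
Unit=M60: row 11 → Status = 44 ✓
The only Unit value with inconsistent Status is Unit=M40.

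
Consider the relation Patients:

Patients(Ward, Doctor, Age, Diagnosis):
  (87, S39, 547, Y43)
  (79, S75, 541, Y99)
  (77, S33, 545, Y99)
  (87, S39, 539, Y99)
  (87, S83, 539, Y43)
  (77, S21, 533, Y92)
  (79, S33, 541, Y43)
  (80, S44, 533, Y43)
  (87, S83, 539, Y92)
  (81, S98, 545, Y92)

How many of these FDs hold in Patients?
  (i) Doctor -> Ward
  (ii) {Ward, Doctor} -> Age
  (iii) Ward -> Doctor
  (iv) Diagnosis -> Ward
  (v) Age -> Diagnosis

0

(i) Doctor -> Ward: Doctor=S33: 2 rows → Ward takes values {77, 79} — violation — fails.
(ii) {Ward, Doctor} -> Age: (Ward=87, Doctor=S39): 2 rows → Age takes values {547, 539} — violation — fails.
(iii) Ward -> Doctor: Ward=87: 4 rows → Doctor takes values {S39, S83} — violation; Ward=79: 2 rows → Doctor takes values {S75, S33} — violation; Ward=77: 2 rows → Doctor takes values {S33, S21} — violation — fails.
(iv) Diagnosis -> Ward: Diagnosis=Y43: 4 rows → Ward takes values {87, 79, 80} — violation; Diagnosis=Y99: 3 rows → Ward takes values {79, 77, 87} — violation; Diagnosis=Y92: 3 rows → Ward takes values {77, 87, 81} — violation — fails.
(v) Age -> Diagnosis: Age=541: 2 rows → Diagnosis takes values {Y99, Y43} — violation; Age=545: 2 rows → Diagnosis takes values {Y99, Y92} — violation; Age=539: 3 rows → Diagnosis takes values {Y99, Y43, Y92} — violation; Age=533: 2 rows → Diagnosis takes values {Y92, Y43} — violation — fails.
None of the 5 dependencies hold.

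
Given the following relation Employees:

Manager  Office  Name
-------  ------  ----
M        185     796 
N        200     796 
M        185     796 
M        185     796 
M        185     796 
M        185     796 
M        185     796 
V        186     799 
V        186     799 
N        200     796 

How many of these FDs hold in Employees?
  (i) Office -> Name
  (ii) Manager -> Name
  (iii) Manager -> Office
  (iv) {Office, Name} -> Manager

4

(i) Office -> Name: every LHS value maps to a single RHS value — holds.
(ii) Manager -> Name: every LHS value maps to a single RHS value — holds.
(iii) Manager -> Office: every LHS value maps to a single RHS value — holds.
(iv) {Office, Name} -> Manager: every LHS value maps to a single RHS value — holds.
4 of the 4 dependencies hold.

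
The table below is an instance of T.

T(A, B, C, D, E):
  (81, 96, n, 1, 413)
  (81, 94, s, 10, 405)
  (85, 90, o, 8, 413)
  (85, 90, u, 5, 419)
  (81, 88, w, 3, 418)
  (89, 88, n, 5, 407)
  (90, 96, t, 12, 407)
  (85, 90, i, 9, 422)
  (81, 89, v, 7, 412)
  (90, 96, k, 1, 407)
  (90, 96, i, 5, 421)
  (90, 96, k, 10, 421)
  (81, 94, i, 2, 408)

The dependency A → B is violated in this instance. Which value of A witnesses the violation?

81

A=81: 5 rows → B takes values {96, 94, 88, 89} — violation
A=85: 3 rows → B = 90, 90, 90 ✓
A=89: 1 row → B = 88 ✓
A=90: 4 rows → B = 96, 96, 96, 96 ✓
The only A value with inconsistent B is A=81.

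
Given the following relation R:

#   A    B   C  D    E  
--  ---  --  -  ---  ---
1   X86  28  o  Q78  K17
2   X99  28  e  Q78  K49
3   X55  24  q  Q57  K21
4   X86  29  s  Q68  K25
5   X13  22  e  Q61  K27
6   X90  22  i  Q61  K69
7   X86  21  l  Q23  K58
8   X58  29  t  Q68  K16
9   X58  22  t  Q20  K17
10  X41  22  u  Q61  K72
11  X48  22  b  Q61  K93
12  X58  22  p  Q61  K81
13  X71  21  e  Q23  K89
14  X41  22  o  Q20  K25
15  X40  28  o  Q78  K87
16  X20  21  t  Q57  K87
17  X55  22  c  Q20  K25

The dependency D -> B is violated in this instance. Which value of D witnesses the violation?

Q57

D=Q78: rows 1, 2, 15 → B = 28, 28, 28 ✓
D=Q57: rows 3, 16 → B takes values {24, 21} — violation
D=Q68: rows 4, 8 → B = 29, 29 ✓
D=Q61: rows 5, 6, 10, 11, 12 → B = 22, 22, 22, 22, 22 ✓
D=Q23: rows 7, 13 → B = 21, 21 ✓
D=Q20: rows 9, 14, 17 → B = 22, 22, 22 ✓
The only D value with inconsistent B is D=Q57.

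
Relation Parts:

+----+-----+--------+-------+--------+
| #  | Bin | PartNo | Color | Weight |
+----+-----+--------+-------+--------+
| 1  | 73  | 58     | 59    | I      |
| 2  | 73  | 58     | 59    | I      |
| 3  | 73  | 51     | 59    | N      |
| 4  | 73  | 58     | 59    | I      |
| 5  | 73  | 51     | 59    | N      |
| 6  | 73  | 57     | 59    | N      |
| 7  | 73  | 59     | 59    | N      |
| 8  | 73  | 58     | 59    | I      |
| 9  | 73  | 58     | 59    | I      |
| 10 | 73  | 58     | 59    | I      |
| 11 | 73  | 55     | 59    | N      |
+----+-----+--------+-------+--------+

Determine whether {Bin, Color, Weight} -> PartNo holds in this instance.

No

(Bin=73, Color=59, Weight=I): rows 1, 2, 4, 8, 9, 10 → PartNo = 58, 58, 58, 58, 58, 58 ✓
(Bin=73, Color=59, Weight=N): rows 3, 5, 6, 7, 11 → PartNo takes values {51, 57, 59, 55} — violation
Two rows agree on {Bin, Color, Weight} but differ on PartNo, so {Bin, Color, Weight} -> PartNo does not hold.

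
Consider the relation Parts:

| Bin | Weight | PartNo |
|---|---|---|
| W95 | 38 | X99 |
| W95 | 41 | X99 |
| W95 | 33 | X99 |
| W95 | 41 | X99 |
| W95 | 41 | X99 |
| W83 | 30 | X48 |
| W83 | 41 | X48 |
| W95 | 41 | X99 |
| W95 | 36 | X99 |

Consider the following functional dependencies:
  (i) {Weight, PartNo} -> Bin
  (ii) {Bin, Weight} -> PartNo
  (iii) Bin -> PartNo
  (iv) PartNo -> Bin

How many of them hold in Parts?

(i) {Weight, PartNo} -> Bin: every LHS value maps to a single RHS value — holds.
(ii) {Bin, Weight} -> PartNo: every LHS value maps to a single RHS value — holds.
(iii) Bin -> PartNo: every LHS value maps to a single RHS value — holds.
(iv) PartNo -> Bin: every LHS value maps to a single RHS value — holds.
4 of the 4 dependencies hold.

4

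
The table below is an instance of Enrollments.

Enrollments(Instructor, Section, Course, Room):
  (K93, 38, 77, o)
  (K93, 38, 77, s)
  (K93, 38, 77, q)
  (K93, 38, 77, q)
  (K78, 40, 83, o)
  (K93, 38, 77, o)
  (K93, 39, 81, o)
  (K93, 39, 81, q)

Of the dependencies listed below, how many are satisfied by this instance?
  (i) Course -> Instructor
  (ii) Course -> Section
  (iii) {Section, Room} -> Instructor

(i) Course -> Instructor: every LHS value maps to a single RHS value — holds.
(ii) Course -> Section: every LHS value maps to a single RHS value — holds.
(iii) {Section, Room} -> Instructor: every LHS value maps to a single RHS value — holds.
3 of the 3 dependencies hold.

3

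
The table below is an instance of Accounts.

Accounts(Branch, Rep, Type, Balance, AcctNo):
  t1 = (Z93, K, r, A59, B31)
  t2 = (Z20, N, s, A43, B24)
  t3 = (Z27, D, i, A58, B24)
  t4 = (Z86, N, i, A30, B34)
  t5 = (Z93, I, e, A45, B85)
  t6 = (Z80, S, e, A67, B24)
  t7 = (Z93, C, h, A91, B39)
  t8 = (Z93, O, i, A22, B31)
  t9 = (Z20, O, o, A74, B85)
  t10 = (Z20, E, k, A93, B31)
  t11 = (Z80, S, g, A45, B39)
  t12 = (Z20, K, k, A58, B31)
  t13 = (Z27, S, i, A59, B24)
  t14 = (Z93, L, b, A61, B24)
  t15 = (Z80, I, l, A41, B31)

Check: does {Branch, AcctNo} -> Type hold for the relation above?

No

(Branch=Z93, AcctNo=B31): rows 1, 8 → Type takes values {r, i} — violation
(Branch=Z20, AcctNo=B24): row 2 → Type = s ✓
(Branch=Z27, AcctNo=B24): rows 3, 13 → Type = i, i ✓
(Branch=Z86, AcctNo=B34): row 4 → Type = i ✓
(Branch=Z93, AcctNo=B85): row 5 → Type = e ✓
(Branch=Z80, AcctNo=B24): row 6 → Type = e ✓
(Branch=Z93, AcctNo=B39): row 7 → Type = h ✓
(Branch=Z20, AcctNo=B85): row 9 → Type = o ✓
(Branch=Z20, AcctNo=B31): rows 10, 12 → Type = k, k ✓
(Branch=Z80, AcctNo=B39): row 11 → Type = g ✓
(Branch=Z93, AcctNo=B24): row 14 → Type = b ✓
(Branch=Z80, AcctNo=B31): row 15 → Type = l ✓
Two rows agree on {Branch, AcctNo} but differ on Type, so {Branch, AcctNo} -> Type does not hold.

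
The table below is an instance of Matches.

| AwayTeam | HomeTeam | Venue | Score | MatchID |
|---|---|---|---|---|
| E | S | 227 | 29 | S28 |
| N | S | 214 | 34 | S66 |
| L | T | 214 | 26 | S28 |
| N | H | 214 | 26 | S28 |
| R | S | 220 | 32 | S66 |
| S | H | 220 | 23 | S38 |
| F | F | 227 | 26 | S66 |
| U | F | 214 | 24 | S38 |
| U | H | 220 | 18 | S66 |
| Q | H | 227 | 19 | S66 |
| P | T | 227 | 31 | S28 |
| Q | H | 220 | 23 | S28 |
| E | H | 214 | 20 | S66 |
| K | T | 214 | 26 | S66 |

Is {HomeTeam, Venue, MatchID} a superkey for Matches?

Yes

All 14 rows have distinct {HomeTeam, Venue, MatchID} values, so {HomeTeam, Venue, MatchID} → (all attributes) holds and {HomeTeam, Venue, MatchID} is a superkey.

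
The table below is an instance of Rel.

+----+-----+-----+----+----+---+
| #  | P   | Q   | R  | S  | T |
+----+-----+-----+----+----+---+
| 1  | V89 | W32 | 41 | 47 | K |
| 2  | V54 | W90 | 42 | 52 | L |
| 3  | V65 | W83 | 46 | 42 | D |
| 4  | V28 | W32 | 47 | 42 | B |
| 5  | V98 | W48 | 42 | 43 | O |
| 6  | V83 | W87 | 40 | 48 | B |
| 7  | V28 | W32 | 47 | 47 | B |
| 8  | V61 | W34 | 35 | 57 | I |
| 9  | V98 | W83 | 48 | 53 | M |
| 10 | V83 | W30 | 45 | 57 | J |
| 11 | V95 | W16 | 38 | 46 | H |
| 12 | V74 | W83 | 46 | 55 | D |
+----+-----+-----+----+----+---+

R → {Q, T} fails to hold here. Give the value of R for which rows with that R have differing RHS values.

R=41: row 1 → {Q,T} = (W32, K) ✓
R=42: rows 2, 5 → {Q,T} takes values {(W90, L), (W48, O)} — violation
R=46: rows 3, 12 → {Q,T} = (W83, D), (W83, D) ✓
R=47: rows 4, 7 → {Q,T} = (W32, B), (W32, B) ✓
R=40: row 6 → {Q,T} = (W87, B) ✓
R=35: row 8 → {Q,T} = (W34, I) ✓
R=48: row 9 → {Q,T} = (W83, M) ✓
R=45: row 10 → {Q,T} = (W30, J) ✓
R=38: row 11 → {Q,T} = (W16, H) ✓
The only R value with inconsistent RHS is R=42.

42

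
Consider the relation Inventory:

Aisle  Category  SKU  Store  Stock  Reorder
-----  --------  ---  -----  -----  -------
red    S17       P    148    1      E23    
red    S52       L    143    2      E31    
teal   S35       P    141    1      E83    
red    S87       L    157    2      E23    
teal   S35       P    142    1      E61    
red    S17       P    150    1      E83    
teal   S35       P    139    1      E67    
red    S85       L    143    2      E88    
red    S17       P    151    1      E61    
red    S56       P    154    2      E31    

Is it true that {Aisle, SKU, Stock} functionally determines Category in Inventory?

(Aisle=red, SKU=P, Stock=1): 3 rows → Category = S17, S17, S17 ✓
(Aisle=red, SKU=L, Stock=2): 3 rows → Category takes values {S52, S87, S85} — violation
(Aisle=teal, SKU=P, Stock=1): 3 rows → Category = S35, S35, S35 ✓
(Aisle=red, SKU=P, Stock=2): 1 row → Category = S56 ✓
Two rows agree on {Aisle, SKU, Stock} but differ on Category, so {Aisle, SKU, Stock} -> Category does not hold.

No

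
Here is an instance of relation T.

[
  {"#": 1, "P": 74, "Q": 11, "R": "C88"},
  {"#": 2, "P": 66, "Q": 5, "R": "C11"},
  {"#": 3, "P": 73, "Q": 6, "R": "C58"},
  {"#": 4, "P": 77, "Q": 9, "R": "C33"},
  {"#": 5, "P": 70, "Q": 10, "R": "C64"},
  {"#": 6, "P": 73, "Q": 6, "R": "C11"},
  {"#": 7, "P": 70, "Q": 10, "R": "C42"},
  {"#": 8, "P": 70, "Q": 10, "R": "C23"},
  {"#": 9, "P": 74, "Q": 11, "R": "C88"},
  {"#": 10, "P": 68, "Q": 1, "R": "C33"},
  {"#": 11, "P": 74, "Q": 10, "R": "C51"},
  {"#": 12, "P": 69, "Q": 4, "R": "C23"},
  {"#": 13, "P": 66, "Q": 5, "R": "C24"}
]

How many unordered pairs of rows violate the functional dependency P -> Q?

P=74: violating pairs (1,11), (9,11) — 2 pairs.
P=66: all 2 rows agree on Q — 0 pairs.
P=73: all 2 rows agree on Q — 0 pairs.
P=70: all 3 rows agree on Q — 0 pairs.

2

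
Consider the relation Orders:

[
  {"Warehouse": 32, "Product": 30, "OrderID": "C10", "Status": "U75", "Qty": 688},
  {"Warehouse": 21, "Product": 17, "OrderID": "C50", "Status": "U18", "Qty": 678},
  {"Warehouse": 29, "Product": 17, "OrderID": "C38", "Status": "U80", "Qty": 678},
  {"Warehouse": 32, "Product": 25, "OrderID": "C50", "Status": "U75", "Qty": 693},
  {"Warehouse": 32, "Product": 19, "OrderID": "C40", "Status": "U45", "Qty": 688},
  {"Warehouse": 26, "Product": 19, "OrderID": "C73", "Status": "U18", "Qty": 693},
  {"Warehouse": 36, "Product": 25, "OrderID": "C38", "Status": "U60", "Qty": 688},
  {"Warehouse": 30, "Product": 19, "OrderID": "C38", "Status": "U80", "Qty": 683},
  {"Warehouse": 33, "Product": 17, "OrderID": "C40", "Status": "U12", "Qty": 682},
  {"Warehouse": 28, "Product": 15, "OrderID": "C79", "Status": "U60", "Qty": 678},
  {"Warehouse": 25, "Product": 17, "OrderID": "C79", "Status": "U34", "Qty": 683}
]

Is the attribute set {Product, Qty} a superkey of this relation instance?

Two distinct rows share (Product=17, Qty=678), so {Product, Qty} does not determine every attribute — not a superkey.

No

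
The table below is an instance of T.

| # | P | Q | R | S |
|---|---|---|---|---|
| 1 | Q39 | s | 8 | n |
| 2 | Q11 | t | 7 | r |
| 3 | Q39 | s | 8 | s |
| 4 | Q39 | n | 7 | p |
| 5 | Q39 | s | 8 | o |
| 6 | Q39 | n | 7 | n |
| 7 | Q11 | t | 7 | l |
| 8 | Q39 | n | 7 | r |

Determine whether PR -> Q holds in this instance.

Yes

(P=Q39, R=8): rows 1, 3, 5 → Q = s, s, s ✓
(P=Q11, R=7): rows 2, 7 → Q = t, t ✓
(P=Q39, R=7): rows 4, 6, 8 → Q = n, n, n ✓
Every PR value is associated with a single Q value, so PR -> Q holds.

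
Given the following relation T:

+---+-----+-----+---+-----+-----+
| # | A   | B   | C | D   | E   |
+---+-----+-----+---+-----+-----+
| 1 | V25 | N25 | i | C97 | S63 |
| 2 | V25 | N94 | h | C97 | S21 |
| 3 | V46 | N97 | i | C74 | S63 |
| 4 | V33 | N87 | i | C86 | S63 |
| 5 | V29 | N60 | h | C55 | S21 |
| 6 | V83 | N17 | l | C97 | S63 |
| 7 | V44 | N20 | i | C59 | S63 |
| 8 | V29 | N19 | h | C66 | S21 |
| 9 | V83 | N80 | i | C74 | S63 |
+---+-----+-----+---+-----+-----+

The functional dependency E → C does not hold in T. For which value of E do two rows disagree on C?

E=S63: rows 1, 3, 4, 6, 7, 9 → C takes values {i, l} — violation
E=S21: rows 2, 5, 8 → C = h, h, h ✓
The only E value with inconsistent C is E=S63.

S63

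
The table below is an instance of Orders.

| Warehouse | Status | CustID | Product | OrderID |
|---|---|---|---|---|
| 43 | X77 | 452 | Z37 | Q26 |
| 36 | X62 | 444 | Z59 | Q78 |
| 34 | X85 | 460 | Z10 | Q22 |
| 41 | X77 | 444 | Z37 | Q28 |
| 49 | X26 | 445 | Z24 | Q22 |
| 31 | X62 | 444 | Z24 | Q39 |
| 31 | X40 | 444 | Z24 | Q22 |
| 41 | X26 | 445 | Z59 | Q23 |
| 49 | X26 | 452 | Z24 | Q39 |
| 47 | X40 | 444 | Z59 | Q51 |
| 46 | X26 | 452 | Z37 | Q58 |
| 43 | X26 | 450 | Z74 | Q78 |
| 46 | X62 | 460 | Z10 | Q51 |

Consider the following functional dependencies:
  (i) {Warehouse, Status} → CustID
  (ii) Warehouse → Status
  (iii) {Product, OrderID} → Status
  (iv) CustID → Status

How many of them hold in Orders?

(i) {Warehouse, Status} → CustID: (Warehouse=49, Status=X26): 2 rows → CustID takes values {445, 452} — violation — fails.
(ii) Warehouse → Status: Warehouse=43: 2 rows → Status takes values {X77, X26} — violation; Warehouse=41: 2 rows → Status takes values {X77, X26} — violation; Warehouse=31: 2 rows → Status takes values {X62, X40} — violation; Warehouse=46: 2 rows → Status takes values {X26, X62} — violation — fails.
(iii) {Product, OrderID} → Status: (Product=Z24, OrderID=Q22): 2 rows → Status takes values {X26, X40} — violation; (Product=Z24, OrderID=Q39): 2 rows → Status takes values {X62, X26} — violation — fails.
(iv) CustID → Status: CustID=452: 3 rows → Status takes values {X77, X26} — violation; CustID=444: 5 rows → Status takes values {X62, X77, X40} — violation; CustID=460: 2 rows → Status takes values {X85, X62} — violation — fails.
None of the 4 dependencies hold.

0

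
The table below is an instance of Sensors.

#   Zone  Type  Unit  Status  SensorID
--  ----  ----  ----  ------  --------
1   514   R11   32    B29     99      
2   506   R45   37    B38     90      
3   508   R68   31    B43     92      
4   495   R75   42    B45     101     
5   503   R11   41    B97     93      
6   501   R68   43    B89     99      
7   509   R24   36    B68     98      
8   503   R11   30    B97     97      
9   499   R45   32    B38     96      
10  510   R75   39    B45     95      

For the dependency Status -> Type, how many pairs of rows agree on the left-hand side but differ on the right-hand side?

0

Status=B38: all 2 rows agree on Type — 0 pairs.
Status=B45: all 2 rows agree on Type — 0 pairs.
Status=B97: all 2 rows agree on Type — 0 pairs.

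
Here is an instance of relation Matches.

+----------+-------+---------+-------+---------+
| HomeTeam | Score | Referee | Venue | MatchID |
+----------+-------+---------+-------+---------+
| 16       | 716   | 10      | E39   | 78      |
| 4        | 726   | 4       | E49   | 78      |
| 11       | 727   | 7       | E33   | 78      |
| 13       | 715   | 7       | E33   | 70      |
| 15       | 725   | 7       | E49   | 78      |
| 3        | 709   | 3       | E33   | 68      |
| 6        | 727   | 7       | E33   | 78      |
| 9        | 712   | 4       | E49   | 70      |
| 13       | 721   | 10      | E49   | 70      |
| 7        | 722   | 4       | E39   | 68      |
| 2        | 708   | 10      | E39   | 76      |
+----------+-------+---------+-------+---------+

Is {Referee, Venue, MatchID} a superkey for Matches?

No

Two distinct rows share (Referee=7, Venue=E33, MatchID=78), so {Referee, Venue, MatchID} does not determine every attribute — not a superkey.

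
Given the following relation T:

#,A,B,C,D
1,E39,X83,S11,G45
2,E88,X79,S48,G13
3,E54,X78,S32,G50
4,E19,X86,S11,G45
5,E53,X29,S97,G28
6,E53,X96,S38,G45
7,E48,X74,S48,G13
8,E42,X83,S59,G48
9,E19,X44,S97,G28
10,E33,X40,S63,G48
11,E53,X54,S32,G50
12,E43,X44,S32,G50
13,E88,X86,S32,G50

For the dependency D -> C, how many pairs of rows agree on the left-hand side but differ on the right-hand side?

3

D=G45: violating pairs (1,6), (4,6) — 2 pairs.
D=G13: all 2 rows agree on C — 0 pairs.
D=G50: all 4 rows agree on C — 0 pairs.
D=G28: all 2 rows agree on C — 0 pairs.
D=G48: violating pairs (8,10) — 1 pair.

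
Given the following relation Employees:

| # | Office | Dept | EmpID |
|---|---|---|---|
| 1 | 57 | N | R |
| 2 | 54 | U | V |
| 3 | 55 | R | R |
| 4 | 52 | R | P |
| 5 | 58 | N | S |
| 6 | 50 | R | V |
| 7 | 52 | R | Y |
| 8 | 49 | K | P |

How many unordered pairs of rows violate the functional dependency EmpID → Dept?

EmpID=R: violating pairs (1,3) — 1 pair.
EmpID=V: violating pairs (2,6) — 1 pair.
EmpID=P: violating pairs (4,8) — 1 pair.

3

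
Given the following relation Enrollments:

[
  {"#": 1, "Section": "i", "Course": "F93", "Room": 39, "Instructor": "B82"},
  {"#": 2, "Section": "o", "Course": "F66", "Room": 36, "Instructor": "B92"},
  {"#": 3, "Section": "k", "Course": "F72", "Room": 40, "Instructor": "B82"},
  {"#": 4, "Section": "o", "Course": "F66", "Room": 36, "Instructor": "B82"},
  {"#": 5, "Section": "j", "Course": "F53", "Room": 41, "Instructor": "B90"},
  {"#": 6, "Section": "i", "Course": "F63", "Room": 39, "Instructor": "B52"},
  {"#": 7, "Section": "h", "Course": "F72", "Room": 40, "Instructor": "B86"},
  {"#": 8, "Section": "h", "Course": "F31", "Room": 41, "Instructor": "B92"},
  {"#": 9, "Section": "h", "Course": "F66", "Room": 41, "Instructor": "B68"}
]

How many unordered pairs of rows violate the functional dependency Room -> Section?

Room=39: all 2 rows agree on Section — 0 pairs.
Room=36: all 2 rows agree on Section — 0 pairs.
Room=40: violating pairs (3,7) — 1 pair.
Room=41: violating pairs (5,8), (5,9) — 2 pairs.

3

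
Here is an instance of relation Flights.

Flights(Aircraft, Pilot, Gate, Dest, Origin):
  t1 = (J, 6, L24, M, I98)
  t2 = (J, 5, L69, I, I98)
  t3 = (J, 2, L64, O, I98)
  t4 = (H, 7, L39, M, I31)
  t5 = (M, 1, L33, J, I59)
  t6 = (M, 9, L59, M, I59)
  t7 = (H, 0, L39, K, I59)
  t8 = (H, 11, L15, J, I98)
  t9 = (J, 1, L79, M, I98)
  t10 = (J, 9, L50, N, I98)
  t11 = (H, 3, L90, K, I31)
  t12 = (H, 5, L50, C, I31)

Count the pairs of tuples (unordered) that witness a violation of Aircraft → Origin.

7

Aircraft=J: all 5 rows agree on Origin — 0 pairs.
Aircraft=H: violating pairs (4,7), (4,8), (7,8), (7,11), (7,12), (8,11), (8,12) — 7 pairs.
Aircraft=M: all 2 rows agree on Origin — 0 pairs.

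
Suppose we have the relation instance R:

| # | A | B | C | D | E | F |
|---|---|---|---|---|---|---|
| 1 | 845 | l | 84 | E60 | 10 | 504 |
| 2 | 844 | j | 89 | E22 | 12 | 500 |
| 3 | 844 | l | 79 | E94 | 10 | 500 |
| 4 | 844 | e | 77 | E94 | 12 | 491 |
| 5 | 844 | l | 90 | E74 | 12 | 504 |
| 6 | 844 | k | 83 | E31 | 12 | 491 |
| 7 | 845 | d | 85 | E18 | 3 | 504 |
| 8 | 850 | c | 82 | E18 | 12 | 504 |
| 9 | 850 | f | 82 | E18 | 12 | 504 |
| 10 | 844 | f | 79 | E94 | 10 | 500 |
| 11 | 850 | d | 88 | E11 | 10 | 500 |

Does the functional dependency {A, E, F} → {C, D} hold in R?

(A=845, E=10, F=504): row 1 → {C,D} = (84, E60) ✓
(A=844, E=12, F=500): row 2 → {C,D} = (89, E22) ✓
(A=844, E=10, F=500): rows 3, 10 → {C,D} = (79, E94), (79, E94) ✓
(A=844, E=12, F=491): rows 4, 6 → {C,D} takes values {(77, E94), (83, E31)} — violation
(A=844, E=12, F=504): row 5 → {C,D} = (90, E74) ✓
(A=845, E=3, F=504): row 7 → {C,D} = (85, E18) ✓
(A=850, E=12, F=504): rows 8, 9 → {C,D} = (82, E18), (82, E18) ✓
(A=850, E=10, F=500): row 11 → {C,D} = (88, E11) ✓
Two rows agree on {A, E, F} but differ on {C, D}, so {A, E, F} → {C, D} does not hold.

No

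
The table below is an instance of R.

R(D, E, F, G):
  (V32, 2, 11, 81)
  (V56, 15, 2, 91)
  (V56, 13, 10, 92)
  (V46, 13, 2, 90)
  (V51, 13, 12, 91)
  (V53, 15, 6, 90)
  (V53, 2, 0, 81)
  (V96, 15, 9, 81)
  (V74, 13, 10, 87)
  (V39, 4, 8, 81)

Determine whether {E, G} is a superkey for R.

No

Two distinct rows share (E=2, G=81), so {E, G} does not determine every attribute — not a superkey.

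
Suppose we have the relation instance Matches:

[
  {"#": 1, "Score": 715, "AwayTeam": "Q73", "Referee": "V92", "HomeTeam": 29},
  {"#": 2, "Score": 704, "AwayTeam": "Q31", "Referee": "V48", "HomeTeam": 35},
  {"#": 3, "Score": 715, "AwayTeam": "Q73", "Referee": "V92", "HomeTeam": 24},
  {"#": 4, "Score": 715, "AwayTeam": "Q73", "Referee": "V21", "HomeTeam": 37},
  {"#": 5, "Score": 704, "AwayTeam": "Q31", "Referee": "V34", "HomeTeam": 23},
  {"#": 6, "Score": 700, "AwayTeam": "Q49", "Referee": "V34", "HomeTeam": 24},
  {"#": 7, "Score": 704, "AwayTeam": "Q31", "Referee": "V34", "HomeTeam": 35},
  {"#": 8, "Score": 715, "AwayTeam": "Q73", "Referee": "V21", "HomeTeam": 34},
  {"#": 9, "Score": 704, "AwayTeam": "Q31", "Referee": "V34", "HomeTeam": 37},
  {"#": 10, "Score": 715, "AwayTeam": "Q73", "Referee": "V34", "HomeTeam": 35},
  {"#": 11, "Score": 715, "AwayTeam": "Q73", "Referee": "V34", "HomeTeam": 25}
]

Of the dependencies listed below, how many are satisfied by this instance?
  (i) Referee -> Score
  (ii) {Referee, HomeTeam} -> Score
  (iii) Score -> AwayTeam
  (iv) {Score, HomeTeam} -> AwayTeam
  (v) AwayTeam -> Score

(i) Referee -> Score: Referee=V34: rows 5, 6, 7, 9, 10, 11 → Score takes values {704, 700, 715} — violation — fails.
(ii) {Referee, HomeTeam} -> Score: (Referee=V34, HomeTeam=35): rows 7, 10 → Score takes values {704, 715} — violation — fails.
(iii) Score -> AwayTeam: every LHS value maps to a single RHS value — holds.
(iv) {Score, HomeTeam} -> AwayTeam: every LHS value maps to a single RHS value — holds.
(v) AwayTeam -> Score: every LHS value maps to a single RHS value — holds.
3 of the 5 dependencies hold.

3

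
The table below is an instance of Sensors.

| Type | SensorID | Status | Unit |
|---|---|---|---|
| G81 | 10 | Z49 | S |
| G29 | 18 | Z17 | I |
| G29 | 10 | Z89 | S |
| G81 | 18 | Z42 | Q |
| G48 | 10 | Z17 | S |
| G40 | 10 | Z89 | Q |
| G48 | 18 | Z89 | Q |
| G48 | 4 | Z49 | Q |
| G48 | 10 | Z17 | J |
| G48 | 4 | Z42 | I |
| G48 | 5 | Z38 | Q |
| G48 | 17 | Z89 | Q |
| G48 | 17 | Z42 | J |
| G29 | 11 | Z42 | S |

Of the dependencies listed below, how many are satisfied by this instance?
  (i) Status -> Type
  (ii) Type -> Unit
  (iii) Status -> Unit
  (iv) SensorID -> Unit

(i) Status -> Type: Status=Z49: 2 rows → Type takes values {G81, G48} — violation; Status=Z17: 3 rows → Type takes values {G29, G48} — violation; Status=Z89: 4 rows → Type takes values {G29, G40, G48} — violation; Status=Z42: 4 rows → Type takes values {G81, G48, G29} — violation — fails.
(ii) Type -> Unit: Type=G81: 2 rows → Unit takes values {S, Q} — violation; Type=G29: 3 rows → Unit takes values {I, S} — violation; Type=G48: 8 rows → Unit takes values {S, Q, J, I} — violation — fails.
(iii) Status -> Unit: Status=Z49: 2 rows → Unit takes values {S, Q} — violation; Status=Z17: 3 rows → Unit takes values {I, S, J} — violation; Status=Z89: 4 rows → Unit takes values {S, Q} — violation; Status=Z42: 4 rows → Unit takes values {Q, I, J, S} — violation — fails.
(iv) SensorID -> Unit: SensorID=10: 5 rows → Unit takes values {S, Q, J} — violation; SensorID=18: 3 rows → Unit takes values {I, Q} — violation; SensorID=4: 2 rows → Unit takes values {Q, I} — violation; SensorID=17: 2 rows → Unit takes values {Q, J} — violation — fails.
None of the 4 dependencies hold.

0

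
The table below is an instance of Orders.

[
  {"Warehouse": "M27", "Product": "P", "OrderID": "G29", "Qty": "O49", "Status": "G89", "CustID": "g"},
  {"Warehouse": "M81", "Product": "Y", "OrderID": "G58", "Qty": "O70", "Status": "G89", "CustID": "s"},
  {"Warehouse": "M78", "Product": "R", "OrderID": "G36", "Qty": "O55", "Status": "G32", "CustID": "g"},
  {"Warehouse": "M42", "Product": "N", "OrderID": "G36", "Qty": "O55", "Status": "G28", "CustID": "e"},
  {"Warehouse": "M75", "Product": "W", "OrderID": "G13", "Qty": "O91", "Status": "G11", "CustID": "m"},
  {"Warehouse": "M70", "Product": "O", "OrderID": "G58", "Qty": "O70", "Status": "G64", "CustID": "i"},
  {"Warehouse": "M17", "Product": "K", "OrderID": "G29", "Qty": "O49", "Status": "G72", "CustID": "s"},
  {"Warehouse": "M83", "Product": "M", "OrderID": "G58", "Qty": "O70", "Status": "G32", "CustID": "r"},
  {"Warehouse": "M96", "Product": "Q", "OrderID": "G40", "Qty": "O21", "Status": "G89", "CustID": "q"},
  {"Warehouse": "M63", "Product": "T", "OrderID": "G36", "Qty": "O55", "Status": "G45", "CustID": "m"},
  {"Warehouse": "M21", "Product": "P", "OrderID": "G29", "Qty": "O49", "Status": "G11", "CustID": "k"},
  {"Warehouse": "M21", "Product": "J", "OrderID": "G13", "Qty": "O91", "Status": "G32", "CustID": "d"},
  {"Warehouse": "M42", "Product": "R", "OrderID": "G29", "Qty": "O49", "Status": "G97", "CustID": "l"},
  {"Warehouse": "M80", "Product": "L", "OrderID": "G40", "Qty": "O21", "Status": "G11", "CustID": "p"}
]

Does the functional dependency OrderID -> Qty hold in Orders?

Yes

OrderID=G29: 4 rows → Qty = O49, O49, O49, O49 ✓
OrderID=G58: 3 rows → Qty = O70, O70, O70 ✓
OrderID=G36: 3 rows → Qty = O55, O55, O55 ✓
OrderID=G13: 2 rows → Qty = O91, O91 ✓
OrderID=G40: 2 rows → Qty = O21, O21 ✓
Every OrderID value is associated with a single Qty value, so OrderID -> Qty holds.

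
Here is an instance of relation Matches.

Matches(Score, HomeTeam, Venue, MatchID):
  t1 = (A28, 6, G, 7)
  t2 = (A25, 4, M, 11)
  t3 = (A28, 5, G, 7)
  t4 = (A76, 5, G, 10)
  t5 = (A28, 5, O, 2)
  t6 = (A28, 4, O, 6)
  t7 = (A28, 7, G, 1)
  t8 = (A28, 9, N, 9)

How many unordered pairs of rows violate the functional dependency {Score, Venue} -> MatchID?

3

(Score=A28, Venue=G): violating pairs (1,7), (3,7) — 2 pairs.
(Score=A28, Venue=O): violating pairs (5,6) — 1 pair.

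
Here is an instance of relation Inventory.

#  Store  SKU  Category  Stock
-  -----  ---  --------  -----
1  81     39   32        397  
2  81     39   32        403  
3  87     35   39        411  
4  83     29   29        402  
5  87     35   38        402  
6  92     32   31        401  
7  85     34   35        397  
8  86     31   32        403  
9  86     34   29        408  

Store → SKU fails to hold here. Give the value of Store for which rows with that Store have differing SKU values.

Store=81: rows 1, 2 → SKU = 39, 39 ✓
Store=87: rows 3, 5 → SKU = 35, 35 ✓
Store=83: row 4 → SKU = 29 ✓
Store=92: row 6 → SKU = 32 ✓
Store=85: row 7 → SKU = 34 ✓
Store=86: rows 8, 9 → SKU takes values {31, 34} — violation
The only Store value with inconsistent SKU is Store=86.

86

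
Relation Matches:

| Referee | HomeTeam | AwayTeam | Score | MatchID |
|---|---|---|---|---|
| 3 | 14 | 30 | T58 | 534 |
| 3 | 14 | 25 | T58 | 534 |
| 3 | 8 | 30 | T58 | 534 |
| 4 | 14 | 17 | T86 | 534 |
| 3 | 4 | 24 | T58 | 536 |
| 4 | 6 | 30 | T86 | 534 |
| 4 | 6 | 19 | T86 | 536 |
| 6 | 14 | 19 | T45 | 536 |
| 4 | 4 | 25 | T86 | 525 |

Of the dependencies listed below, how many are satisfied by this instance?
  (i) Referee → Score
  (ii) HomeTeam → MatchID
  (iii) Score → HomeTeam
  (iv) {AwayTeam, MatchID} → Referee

(i) Referee → Score: every LHS value maps to a single RHS value — holds.
(ii) HomeTeam → MatchID: HomeTeam=14: 4 rows → MatchID takes values {534, 536} — violation; HomeTeam=4: 2 rows → MatchID takes values {536, 525} — violation; HomeTeam=6: 2 rows → MatchID takes values {534, 536} — violation — fails.
(iii) Score → HomeTeam: Score=T58: 4 rows → HomeTeam takes values {14, 8, 4} — violation; Score=T86: 4 rows → HomeTeam takes values {14, 6, 4} — violation — fails.
(iv) {AwayTeam, MatchID} → Referee: (AwayTeam=30, MatchID=534): 3 rows → Referee takes values {3, 4} — violation; (AwayTeam=19, MatchID=536): 2 rows → Referee takes values {4, 6} — violation — fails.
1 of the 4 dependencies holds.

1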